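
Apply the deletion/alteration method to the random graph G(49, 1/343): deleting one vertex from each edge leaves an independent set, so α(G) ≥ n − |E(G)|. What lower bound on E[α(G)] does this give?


E[|E(G)|] = C(49, 2)·p = 1176 · (1/343) = 24/7.
E[α(G)] ≥ n − E[|E(G)|] = 49 − 24/7 = 319/7.
Numerically: ≈ 45.571.
(This is only a lower bound; the true E[α(G)] may be larger.)

E[α(G)] ≥ 319/7 ≈ 45.571.


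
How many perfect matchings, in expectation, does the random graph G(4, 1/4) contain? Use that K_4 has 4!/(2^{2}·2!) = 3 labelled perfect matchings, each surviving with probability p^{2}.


K_4 has 4!/(2^{2}·2!) = 3 labelled perfect matchings.
For each such perfect matching H, let X_H = 1 if all 2 edges of H are present in G. Then P[X_H = 1] = p^{2} = (1/4)^{2} = 1/16.
By linearity: E[X] = Σ_H E[X_H] = 3 · p^{2} = 3 · 1/16 = 3/16.
Numerically: E[X] ≈ 0.1875.

E[X] = 3 · (1/4)^{2} = 3/16 ≈ 0.1875.


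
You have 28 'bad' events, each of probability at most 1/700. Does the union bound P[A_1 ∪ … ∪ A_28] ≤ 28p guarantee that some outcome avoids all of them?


Union bound: P[∪_{i=1}^{28} A_i] ≤ Σ_i P[A_i] ≤ 28·p = 28·(1/700) = 1/25.
Numerically: 1/25 ≈ 0.040000.
Is 1/25 < 1? YES.
Since P[∪ A_i] ≤ 1/25 < 1, the complement has P[∩ A_i^c] ≥ 1 − 1/25 = 24/25 > 0, so some outcome avoids every A_i.

28·p = 1/25 ≈ 0.040000; existence CERTIFIED by the union bound.


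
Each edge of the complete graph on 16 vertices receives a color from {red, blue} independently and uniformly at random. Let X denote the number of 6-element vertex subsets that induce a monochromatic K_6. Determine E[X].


Let X = Σ_S X_S over the C(16, 6) = 8008 subsets S of size 6, where X_S = 1 if the K_6 on S is monochromatic.
For a fixed S, the K_6 on S has C(6, 2) = 15 edges. P[all 15 edges red] = (1/2)^15, and likewise for blue, so P[monochromatic] = 2·(1/2)^15 = 2^{1 − 15} = 1/16384.
By linearity of expectation: E[X] = C(16, 6) · 2^{1 − 15} = 8008 · 1/16384 = 1001/2048.
Numerically: E[X] ≈ 0.489.

E[X] = C(16,6)·2^(1−C(6,2)) = 1001/2048 ≈ 0.489.


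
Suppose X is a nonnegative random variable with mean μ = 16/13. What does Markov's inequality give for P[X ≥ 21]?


μ = E[X] = 16/13, a = 21.
Markov: P[X ≥ 21] ≤ μ/a = (16/13)/21 = 16/273.
Numerically: ≈ 0.0586.
(Since a = 21 > μ = 1.2308, the bound 16/273 is < 1 and informative.)

P[X ≥ 21] ≤ 16/273 ≈ 0.0586.


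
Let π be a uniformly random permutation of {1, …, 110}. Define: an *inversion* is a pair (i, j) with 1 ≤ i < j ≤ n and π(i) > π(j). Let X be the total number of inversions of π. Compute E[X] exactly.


Write X = Σ X_I over the C(110, 2) = 5995 pairs i < j, with X_I the indicator of one inversion.
There are 5995 indicators.
For each fixed pair i < j, the values π(i) and π(j) are two distinct elements of {1, …, 110} in uniformly random order; by symmetry P[π(i) > π(j)] = 1/2.
By linearity: E[X] = 5995 · (1/2) = C(110, 2) · (1/2) = 5995/2 = 5995/2 ≈ 2997.5000.

E[X] = 5995/2 = 2997.5000.


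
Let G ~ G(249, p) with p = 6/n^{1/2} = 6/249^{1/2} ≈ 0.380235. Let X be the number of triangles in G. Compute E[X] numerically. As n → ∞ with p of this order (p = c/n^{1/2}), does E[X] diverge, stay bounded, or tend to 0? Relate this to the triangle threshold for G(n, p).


Number of potential triangles: C(249, 3) = 2542124.
Each occurs with probability p³ ≈ (0.380235)³ ≈ 5.49736699e-02.
By linearity: E[X] = C(249, 3)·p³ ≈ 2542124 · 5.49736699e-02 ≈ 139749.885684.
Since α = 1/2 < 1, p = c/n^{1/2} ≫ 1/n is above the triangle threshold p ~ 1/n. Asymptotically E[X] ~ (c³/6)·n^{3(1−α)} = (6³/6)·n^{1.5} → ∞; triangles are abundant w.h.p.

E[X] ≈ 139749.885684; in regime p = Θ(1/n^{1/2}) E[X] diverges (above the triangle threshold p ~ 1/n).


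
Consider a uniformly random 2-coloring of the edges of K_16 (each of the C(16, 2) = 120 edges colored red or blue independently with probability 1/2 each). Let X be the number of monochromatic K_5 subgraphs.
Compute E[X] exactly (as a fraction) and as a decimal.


Let X = Σ_S X_S over the C(16, 5) = 4368 subsets S of size 5, where X_S = 1 if the K_5 on S is monochromatic.
For a fixed S, the K_5 on S has C(5, 2) = 10 edges. P[all 10 edges red] = (1/2)^10, and likewise for blue, so P[monochromatic] = 2·(1/2)^10 = 2^{1 − 10} = 1/512.
Summing: E[X] = C(16, 5) · 2^{1 − 10} = 4368 · 1/512 = 273/32.
Numerically: E[X] ≈ 8.531.

E[X] = C(16,5)·2^(1−C(5,2)) = 273/32 ≈ 8.531.


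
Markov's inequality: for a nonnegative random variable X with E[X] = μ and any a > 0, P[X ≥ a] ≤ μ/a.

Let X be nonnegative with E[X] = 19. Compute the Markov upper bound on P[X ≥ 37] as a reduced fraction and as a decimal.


μ = E[X] = 19, a = 37.
Markov: P[X ≥ 37] ≤ μ/a = (19)/37 = 19/37.
Numerically: ≈ 0.513514.
(Since a = 37 > μ = 19.000000, the bound 19/37 is < 1 and informative.)

P[X ≥ 37] ≤ 19/37 ≈ 0.513514.


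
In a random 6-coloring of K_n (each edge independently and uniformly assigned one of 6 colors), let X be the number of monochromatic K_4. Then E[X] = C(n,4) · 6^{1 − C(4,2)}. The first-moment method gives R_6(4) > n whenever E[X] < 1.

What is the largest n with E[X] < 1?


We need C(n, 4) · 6^{1 − 6} < 1, i.e. C(n, 4) < 6^{6 − 1} = 7776.
Check values of n near the boundary:
  n = 18: C(18, 4) = 3060; 3060 < 7776? YES
  n = 19: C(19, 4) = 3876; 3876 < 7776? YES
  n = 20: C(20, 4) = 4845; 4845 < 7776? YES
  n = 21: C(21, 4) = 5985; 5985 < 7776? YES
  n = 22: C(22, 4) = 7315; 7315 < 7776? YES
  n = 23: C(23, 4) = 8855; 8855 < 7776? NO
The largest n with C(n, 4) < 7776 is n = 22 (where E[X] = 7315/7776 ≈ 0.9407150). Hence R_6(4) > 22, i.e. R_6(4) ≥ 23.

Largest n = 22; hence R_6(4) > 22.


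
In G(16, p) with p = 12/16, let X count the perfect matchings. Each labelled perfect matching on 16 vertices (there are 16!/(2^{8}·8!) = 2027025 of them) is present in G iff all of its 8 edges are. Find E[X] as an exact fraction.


K_16 has 16!/(2^{8}·8!) = 2027025 labelled perfect matchings.
For each such perfect matching H, let X_H = 1 if all 8 edges of H are present in G. Then P[X_H = 1] = p^{8} = (3/4)^{8} = 6561/65536.
Summing the indicators: E[X] = Σ_H E[X_H] = 2027025 · p^{8} = 2027025 · 6561/65536 = 13299311025/65536.
Numerically: E[X] ≈ 202931.

E[X] = 2027025 · (3/4)^{8} = 13299311025/65536 ≈ 202931.


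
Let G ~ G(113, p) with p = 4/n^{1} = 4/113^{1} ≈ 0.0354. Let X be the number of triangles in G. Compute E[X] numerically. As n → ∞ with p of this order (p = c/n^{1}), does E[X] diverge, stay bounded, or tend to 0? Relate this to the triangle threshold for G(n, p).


Number of potential triangles: C(113, 3) = 234136.
Each occurs with probability p³ ≈ (0.0354)³ ≈ 4.435521e-05.
By linearity: E[X] = C(113, 3)·p³ ≈ 234136 · 4.435521e-05 ≈ 10.3852.
Here α = 1, so p = 4/n is exactly at the triangle threshold p ~ 1/n. Asymptotically E[X] → c³/6 = 4³/6 = 32/3 ≈ 10.6667, a bounded constant. In this regime the triangle count is asymptotically Poisson(c³/6).

E[X] ≈ 10.3852; in regime p = Θ(1/n^{1}) E[X] stays bounded (at the triangle threshold p ~ 1/n).


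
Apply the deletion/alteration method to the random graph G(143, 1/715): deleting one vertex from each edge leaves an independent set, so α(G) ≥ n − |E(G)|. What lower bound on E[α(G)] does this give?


E[|E(G)|] = C(143, 2)·p = 10153 · (1/715) = 71/5.
E[α(G)] ≥ n − E[|E(G)|] = 143 − 71/5 = 644/5.
Numerically: ≈ 128.800.
(This is only a lower bound; the true E[α(G)] may be larger.)

E[α(G)] ≥ 644/5 ≈ 128.800.


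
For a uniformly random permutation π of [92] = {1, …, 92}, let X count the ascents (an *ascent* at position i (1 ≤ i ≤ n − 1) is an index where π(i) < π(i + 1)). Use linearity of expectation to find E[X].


Write X = Σ X_I over i = 1, …, 91, with X_I the indicator of one ascent.
There are 91 indicators.
For each fixed i, the pair (π(i), π(i+1)) is a uniformly random ordered pair of distinct values from {1, …, 92}; by symmetry P[π(i) < π(i+1)] = 1/2.
By linearity: E[X] = 91 · (1/2) = (92 − 1) · (1/2) = 91/2 ≈ 45.5000.

E[X] = 91/2 = 45.5000.


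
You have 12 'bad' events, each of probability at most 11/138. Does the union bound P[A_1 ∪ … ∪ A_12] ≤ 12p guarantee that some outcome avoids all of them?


Union bound: P[∪_{i=1}^{12} A_i] ≤ Σ_i P[A_i] ≤ 12·p = 12·(11/138) = 22/23.
Numerically: 22/23 ≈ 0.956522.
Is 22/23 < 1? YES.
Since P[∪ A_i] ≤ 22/23 < 1, the complement has P[∩ A_i^c] ≥ 1 − 22/23 = 1/23 > 0, so some outcome avoids every A_i.

12·p = 22/23 ≈ 0.956522; existence CERTIFIED by the union bound.


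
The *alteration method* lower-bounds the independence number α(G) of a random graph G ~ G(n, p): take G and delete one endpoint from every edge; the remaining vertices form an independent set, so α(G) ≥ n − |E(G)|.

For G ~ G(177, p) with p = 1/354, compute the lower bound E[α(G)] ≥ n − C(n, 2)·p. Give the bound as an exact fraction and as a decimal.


E[|E(G)|] = C(177, 2)·p = 15576 · (1/354) = 44.
E[α(G)] ≥ n − E[|E(G)|] = 177 − 44 = 133.
Numerically: ≈ 133.000.
(This is only a lower bound; the true E[α(G)] may be larger.)

E[α(G)] ≥ 133 ≈ 133.000.


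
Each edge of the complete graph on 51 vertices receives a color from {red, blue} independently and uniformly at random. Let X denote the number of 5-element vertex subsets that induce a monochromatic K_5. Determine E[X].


Let X = Σ_S X_S over the C(51, 5) = 2349060 subsets S of size 5, where X_S = 1 if the K_5 on S is monochromatic.
For a fixed S, the K_5 on S has C(5, 2) = 10 edges. P[all 10 edges red] = (1/2)^10, and likewise for blue, so P[monochromatic] = 2·(1/2)^10 = 2^{1 − 10} = 1/512.
By linearity of expectation: E[X] = C(51, 5) · 2^{1 − 10} = 2349060 · 1/512 = 587265/128.
Numerically: E[X] ≈ 4588.007812.

E[X] = C(51,5)·2^(1−C(5,2)) = 587265/128 ≈ 4588.007812.


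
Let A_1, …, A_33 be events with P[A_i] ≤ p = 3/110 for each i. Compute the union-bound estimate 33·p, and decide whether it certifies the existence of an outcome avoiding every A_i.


Union bound: P[∪_{i=1}^{33} A_i] ≤ Σ_i P[A_i] ≤ 33·p = 33·(3/110) = 9/10.
Numerically: 9/10 ≈ 0.9000.
Is 9/10 < 1? YES.
Since P[∪ A_i] ≤ 9/10 < 1, the complement has P[∩ A_i^c] ≥ 1 − 9/10 = 1/10 > 0, so some outcome avoids every A_i.

33·p = 9/10 ≈ 0.9000; existence CERTIFIED by the union bound.


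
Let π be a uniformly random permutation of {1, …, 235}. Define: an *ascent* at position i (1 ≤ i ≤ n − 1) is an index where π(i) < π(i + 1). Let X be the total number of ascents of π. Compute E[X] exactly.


Write X = Σ X_I over i = 1, …, 234, with X_I the indicator of one ascent.
There are 234 indicators.
For each fixed i, the pair (π(i), π(i+1)) is a uniformly random ordered pair of distinct values from {1, …, 235}; by symmetry P[π(i) < π(i+1)] = 1/2.
By linearity: E[X] = 234 · (1/2) = (235 − 1) · (1/2) = 117 ≈ 117.000000.

E[X] = 117 = 117.000000.


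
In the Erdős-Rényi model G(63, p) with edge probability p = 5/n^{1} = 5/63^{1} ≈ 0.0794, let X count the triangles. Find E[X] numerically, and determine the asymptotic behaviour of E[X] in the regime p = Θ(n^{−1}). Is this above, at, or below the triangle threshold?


Number of potential triangles: C(63, 3) = 39711.
Each occurs with probability p³ ≈ (0.0794)³ ≈ 4.99906e-04.
By linearity: E[X] = C(63, 3)·p³ ≈ 39711 · 4.99906e-04 ≈ 19.852.
Here α = 1, so p = 5/n is exactly at the triangle threshold p ~ 1/n. Asymptotically E[X] → c³/6 = 5³/6 = 125/6 ≈ 20.833, a bounded constant. In this regime the triangle count is asymptotically Poisson(c³/6).

E[X] ≈ 19.852; in regime p = Θ(1/n^{1}) E[X] stays bounded (at the triangle threshold p ~ 1/n).


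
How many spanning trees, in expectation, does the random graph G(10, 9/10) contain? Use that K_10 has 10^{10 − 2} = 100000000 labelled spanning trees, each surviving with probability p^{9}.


K_10 has 10^{10 − 2} = 100000000 labelled spanning trees.
For each such spanning tree H, let X_H = 1 if all 9 edges of H are present in G. Then P[X_H = 1] = p^{9} = (9/10)^{9} = 387420489/1000000000.
By linearity of expectation: E[X] = Σ_H E[X_H] = 100000000 · p^{9} = 100000000 · 387420489/1000000000 = 387420489/10.
Numerically: E[X] ≈ 3.8742e+07.

E[X] = 100000000 · (9/10)^{9} = 387420489/10 ≈ 3.8742e+07.


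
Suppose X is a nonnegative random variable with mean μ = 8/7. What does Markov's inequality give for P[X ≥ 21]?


μ = E[X] = 8/7, a = 21.
Markov: P[X ≥ 21] ≤ μ/a = (8/7)/21 = 8/147.
Numerically: ≈ 0.0544.
(Since a = 21 > μ = 1.1429, the bound 8/147 is < 1 and informative.)

P[X ≥ 21] ≤ 8/147 ≈ 0.0544.


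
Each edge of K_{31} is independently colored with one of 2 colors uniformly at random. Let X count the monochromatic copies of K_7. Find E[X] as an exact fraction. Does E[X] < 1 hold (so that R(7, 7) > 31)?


E[X] = C(31, 7) · 2^{1 − 21} = 2629575 · 2^{−20} = 2629575/1048576.
As a reduced fraction: E[X] = 2629575/1048576 ≈ 2.507758.
Is E[X] < 1? NO.
Since E[X] ≥ 1, the first-moment bound is inconclusive at n = 31; it does NOT by itself certify R(7, 7) > 31.

E[X] = 2629575/1048576 ≈ 2.507758; E[X] ≥ 1; first-moment method inconclusive here.


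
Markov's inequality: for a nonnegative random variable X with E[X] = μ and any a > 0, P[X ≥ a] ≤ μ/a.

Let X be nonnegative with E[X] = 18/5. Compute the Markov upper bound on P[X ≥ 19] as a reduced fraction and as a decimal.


μ = E[X] = 18/5, a = 19.
Markov: P[X ≥ 19] ≤ μ/a = (18/5)/19 = 18/95.
Numerically: ≈ 0.189474.
(Since a = 19 > μ = 3.600000, the bound 18/95 is < 1 and informative.)

P[X ≥ 19] ≤ 18/95 ≈ 0.189474.


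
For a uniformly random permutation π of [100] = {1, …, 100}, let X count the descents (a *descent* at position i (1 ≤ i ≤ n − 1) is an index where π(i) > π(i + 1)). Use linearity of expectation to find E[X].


Write X = Σ X_I over i = 1, …, 99, with X_I the indicator of one descent.
There are 99 indicators.
For each fixed i, the pair (π(i), π(i+1)) is a uniformly random ordered pair of distinct values from {1, …, 100}; by symmetry P[π(i) > π(i+1)] = 1/2.
By linearity: E[X] = 99 · (1/2) = (100 − 1) · (1/2) = 99/2 ≈ 49.500000.

E[X] = 99/2 = 49.500000.


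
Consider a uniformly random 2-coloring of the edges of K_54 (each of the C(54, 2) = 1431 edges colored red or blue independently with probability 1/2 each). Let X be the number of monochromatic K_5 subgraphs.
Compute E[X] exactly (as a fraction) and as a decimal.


Let X = Σ_S X_S over the C(54, 5) = 3162510 subsets S of size 5, where X_S = 1 if the K_5 on S is monochromatic.
For a fixed S, the K_5 on S has C(5, 2) = 10 edges. P[all 10 edges red] = (1/2)^10, and likewise for blue, so P[monochromatic] = 2·(1/2)^10 = 2^{1 − 10} = 1/512.
By linearity of expectation: E[X] = C(54, 5) · 2^{1 − 10} = 3162510 · 1/512 = 1581255/256.
Numerically: E[X] ≈ 6176.77734.

E[X] = C(54,5)·2^(1−C(5,2)) = 1581255/256 ≈ 6176.77734.


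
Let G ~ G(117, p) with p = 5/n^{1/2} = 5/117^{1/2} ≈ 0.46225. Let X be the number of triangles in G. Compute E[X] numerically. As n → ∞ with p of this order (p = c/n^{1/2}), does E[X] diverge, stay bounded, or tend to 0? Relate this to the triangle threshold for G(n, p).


Number of potential triangles: C(117, 3) = 260130.
Each occurs with probability p³ ≈ (0.46225)³ ≈ 9.8771402e-02.
By linearity: E[X] = C(117, 3)·p³ ≈ 260130 · 9.8771402e-02 ≈ 25693.40492.
Since α = 1/2 < 1, p = c/n^{1/2} ≫ 1/n is above the triangle threshold p ~ 1/n. Asymptotically E[X] ~ (c³/6)·n^{3(1−α)} = (5³/6)·n^{1.5} → ∞; triangles are abundant w.h.p.

E[X] ≈ 25693.40492; in regime p = Θ(1/n^{1/2}) E[X] diverges (above the triangle threshold p ~ 1/n).


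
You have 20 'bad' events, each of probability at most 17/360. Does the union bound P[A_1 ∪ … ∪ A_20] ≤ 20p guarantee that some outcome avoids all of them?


Union bound: P[∪_{i=1}^{20} A_i] ≤ Σ_i P[A_i] ≤ 20·p = 20·(17/360) = 17/18.
Numerically: 17/18 ≈ 0.9444.
Is 17/18 < 1? YES.
Since P[∪ A_i] ≤ 17/18 < 1, the complement has P[∩ A_i^c] ≥ 1 − 17/18 = 1/18 > 0, so some outcome avoids every A_i.

20·p = 17/18 ≈ 0.9444; existence CERTIFIED by the union bound.


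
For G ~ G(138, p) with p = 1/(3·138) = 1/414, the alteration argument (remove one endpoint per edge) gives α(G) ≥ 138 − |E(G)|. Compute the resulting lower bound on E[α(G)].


E[|E(G)|] = C(138, 2)·p = 9453 · (1/414) = 137/6.
E[α(G)] ≥ n − E[|E(G)|] = 138 − 137/6 = 691/6.
Numerically: ≈ 115.167.
(This is only a lower bound; the true E[α(G)] may be larger.)

E[α(G)] ≥ 691/6 ≈ 115.167.


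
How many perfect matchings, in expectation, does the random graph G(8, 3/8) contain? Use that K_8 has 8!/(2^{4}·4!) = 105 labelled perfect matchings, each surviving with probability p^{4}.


K_8 has 8!/(2^{4}·4!) = 105 labelled perfect matchings.
For each such perfect matching H, let X_H = 1 if all 4 edges of H are present in G. Then P[X_H = 1] = p^{4} = (3/8)^{4} = 81/4096.
Summing the indicators: E[X] = Σ_H E[X_H] = 105 · p^{4} = 105 · 81/4096 = 8505/4096.
Numerically: E[X] ≈ 2.07642.

E[X] = 105 · (3/8)^{4} = 8505/4096 ≈ 2.07642.


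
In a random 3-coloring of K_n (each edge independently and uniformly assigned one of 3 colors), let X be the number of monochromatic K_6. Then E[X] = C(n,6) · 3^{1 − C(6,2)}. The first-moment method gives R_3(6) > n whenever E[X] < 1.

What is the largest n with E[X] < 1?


We need C(n, 6) · 3^{1 − 15} < 1, i.e. C(n, 6) < 3^{15 − 1} = 4782969.
Check values of n near the boundary:
  n = 35: C(35, 6) = 1623160; 1623160 < 4782969? YES
  n = 36: C(36, 6) = 1947792; 1947792 < 4782969? YES
  n = 37: C(37, 6) = 2324784; 2324784 < 4782969? YES
  n = 38: C(38, 6) = 2760681; 2760681 < 4782969? YES
  n = 39: C(39, 6) = 3262623; 3262623 < 4782969? YES
  n = 40: C(40, 6) = 3838380; 3838380 < 4782969? YES
  n = 41: C(41, 6) = 4496388; 4496388 < 4782969? YES
  n = 42: C(42, 6) = 5245786; 5245786 < 4782969? NO
  n = 43: C(43, 6) = 6096454; 6096454 < 4782969? NO
  n = 44: C(44, 6) = 7059052; 7059052 < 4782969? NO
The largest n with C(n, 6) < 4782969 is n = 41 (where E[X] = 1498796/1594323 ≈ 0.9401). Hence R_3(6) > 41, i.e. R_3(6) ≥ 42.

Largest n = 41; hence R_3(6) > 41.


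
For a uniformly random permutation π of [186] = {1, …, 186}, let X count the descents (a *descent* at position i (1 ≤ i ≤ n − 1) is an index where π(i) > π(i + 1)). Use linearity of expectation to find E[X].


Write X = Σ X_I over i = 1, …, 185, with X_I the indicator of one descent.
There are 185 indicators.
For each fixed i, the pair (π(i), π(i+1)) is a uniformly random ordered pair of distinct values from {1, …, 186}; by symmetry P[π(i) > π(i+1)] = 1/2.
By linearity: E[X] = 185 · (1/2) = (186 − 1) · (1/2) = 185/2 ≈ 92.50000.

E[X] = 185/2 = 92.50000.


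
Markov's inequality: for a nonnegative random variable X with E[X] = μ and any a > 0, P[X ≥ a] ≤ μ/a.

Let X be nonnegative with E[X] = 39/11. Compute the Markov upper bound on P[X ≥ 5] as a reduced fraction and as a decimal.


μ = E[X] = 39/11, a = 5.
Markov: P[X ≥ 5] ≤ μ/a = (39/11)/5 = 39/55.
Numerically: ≈ 0.709.
(Since a = 5 > μ = 3.545, the bound 39/55 is < 1 and informative.)

P[X ≥ 5] ≤ 39/55 ≈ 0.709.


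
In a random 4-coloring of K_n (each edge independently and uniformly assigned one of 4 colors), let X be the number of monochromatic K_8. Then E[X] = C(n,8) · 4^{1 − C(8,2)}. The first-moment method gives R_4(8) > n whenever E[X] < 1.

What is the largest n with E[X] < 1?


We need C(n, 8) · 4^{1 − 28} < 1, i.e. C(n, 8) < 4^{28 − 1} = 18014398509481984.
Check values of n near the boundary:
  n = 407: C(407, 8) = 17424959239309050; 17424959239309050 < 18014398509481984? YES
  n = 408: C(408, 8) = 17773458424095231; 17773458424095231 < 18014398509481984? YES
  n = 409: C(409, 8) = 18128041135797879; 18128041135797879 < 18014398509481984? NO
The largest n with C(n, 8) < 18014398509481984 is n = 408 (where E[X] = 17773458424095231/18014398509481984 ≈ 0.9866). Hence R_4(8) > 408, i.e. R_4(8) ≥ 409.

Largest n = 408; hence R_4(8) > 408.


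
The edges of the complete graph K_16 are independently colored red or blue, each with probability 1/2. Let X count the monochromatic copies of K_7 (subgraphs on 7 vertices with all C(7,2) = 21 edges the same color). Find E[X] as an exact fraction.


Let X = Σ_S X_S over the C(16, 7) = 11440 subsets S of size 7, where X_S = 1 if the K_7 on S is monochromatic.
For a fixed S, the K_7 on S has C(7, 2) = 21 edges. P[all 21 edges red] = (1/2)^21, and likewise for blue, so P[monochromatic] = 2·(1/2)^21 = 2^{1 − 21} = 1/1048576.
Summing: E[X] = C(16, 7) · 2^{1 − 21} = 11440 · 1/1048576 = 715/65536.
Numerically: E[X] ≈ 0.0109.

E[X] = C(16,7)·2^(1−C(7,2)) = 715/65536 ≈ 0.0109.


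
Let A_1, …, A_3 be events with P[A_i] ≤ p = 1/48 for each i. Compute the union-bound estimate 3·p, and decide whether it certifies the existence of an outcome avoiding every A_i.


Union bound: P[∪_{i=1}^{3} A_i] ≤ Σ_i P[A_i] ≤ 3·p = 3·(1/48) = 1/16.
Numerically: 1/16 ≈ 0.062500.
Is 1/16 < 1? YES.
Since P[∪ A_i] ≤ 1/16 < 1, the complement has P[∩ A_i^c] ≥ 1 − 1/16 = 15/16 > 0, so some outcome avoids every A_i.

3·p = 1/16 ≈ 0.062500; existence CERTIFIED by the union bound.


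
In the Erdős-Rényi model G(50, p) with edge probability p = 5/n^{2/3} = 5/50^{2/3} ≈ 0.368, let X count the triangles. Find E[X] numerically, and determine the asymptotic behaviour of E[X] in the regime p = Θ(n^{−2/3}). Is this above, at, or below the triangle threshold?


Number of potential triangles: C(50, 3) = 19600.
Each occurs with probability p³ ≈ (0.368)³ ≈ 5.00000e-02.
By linearity: E[X] = C(50, 3)·p³ ≈ 19600 · 5.00000e-02 ≈ 980.000.
Since α = 2/3 < 1, p = c/n^{2/3} ≫ 1/n is above the triangle threshold p ~ 1/n. Asymptotically E[X] ~ (c³/6)·n^{3(1−α)} = (5³/6)·n^{1} → ∞; triangles are abundant w.h.p.

E[X] ≈ 980.000; in regime p = Θ(1/n^{2/3}) E[X] diverges (above the triangle threshold p ~ 1/n).


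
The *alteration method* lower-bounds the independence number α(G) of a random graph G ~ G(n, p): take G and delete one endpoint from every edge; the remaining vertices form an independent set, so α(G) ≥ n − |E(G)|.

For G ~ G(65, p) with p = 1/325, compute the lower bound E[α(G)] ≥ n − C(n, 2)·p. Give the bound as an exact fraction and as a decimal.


E[|E(G)|] = C(65, 2)·p = 2080 · (1/325) = 32/5.
E[α(G)] ≥ n − E[|E(G)|] = 65 − 32/5 = 293/5.
Numerically: ≈ 58.600000.
(This is only a lower bound; the true E[α(G)] may be larger.)

E[α(G)] ≥ 293/5 ≈ 58.600000.


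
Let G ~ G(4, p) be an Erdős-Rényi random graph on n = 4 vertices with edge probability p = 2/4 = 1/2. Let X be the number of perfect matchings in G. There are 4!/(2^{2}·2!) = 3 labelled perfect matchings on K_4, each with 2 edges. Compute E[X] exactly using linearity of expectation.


K_4 has 4!/(2^{2}·2!) = 3 labelled perfect matchings.
For each such perfect matching H, let X_H = 1 if all 2 edges of H are present in G. Then P[X_H = 1] = p^{2} = (1/2)^{2} = 1/4.
By linearity of expectation: E[X] = Σ_H E[X_H] = 3 · p^{2} = 3 · 1/4 = 3/4.
Numerically: E[X] ≈ 0.75.

E[X] = 3 · (1/2)^{2} = 3/4 ≈ 0.75.


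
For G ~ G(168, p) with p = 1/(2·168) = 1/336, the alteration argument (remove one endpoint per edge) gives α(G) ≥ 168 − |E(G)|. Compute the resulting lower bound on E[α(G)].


E[|E(G)|] = C(168, 2)·p = 14028 · (1/336) = 167/4.
E[α(G)] ≥ n − E[|E(G)|] = 168 − 167/4 = 505/4.
Numerically: ≈ 126.250000.
(This is only a lower bound; the true E[α(G)] may be larger.)

E[α(G)] ≥ 505/4 ≈ 126.250000.


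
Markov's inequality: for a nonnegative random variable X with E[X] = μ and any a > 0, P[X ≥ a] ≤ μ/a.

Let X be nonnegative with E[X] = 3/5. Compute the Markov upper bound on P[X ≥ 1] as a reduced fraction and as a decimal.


μ = E[X] = 3/5, a = 1.
Markov: P[X ≥ 1] ≤ μ/a = (3/5)/1 = 3/5.
Numerically: ≈ 0.60000.
(Since a = 1 > μ = 0.60000, the bound 3/5 is < 1 and informative.)

P[X ≥ 1] ≤ 3/5 ≈ 0.60000.


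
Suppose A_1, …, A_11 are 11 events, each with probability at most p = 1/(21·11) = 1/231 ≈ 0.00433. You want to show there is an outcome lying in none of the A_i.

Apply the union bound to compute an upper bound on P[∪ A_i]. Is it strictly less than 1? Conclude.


Union bound: P[∪_{i=1}^{11} A_i] ≤ Σ_i P[A_i] ≤ 11·p = 11·(1/231) = 1/21.
Numerically: 1/21 ≈ 0.04762.
Is 1/21 < 1? YES.
Since P[∪ A_i] ≤ 1/21 < 1, the complement has P[∩ A_i^c] ≥ 1 − 1/21 = 20/21 > 0, so some outcome avoids every A_i.

11·p = 1/21 ≈ 0.04762; existence CERTIFIED by the union bound.


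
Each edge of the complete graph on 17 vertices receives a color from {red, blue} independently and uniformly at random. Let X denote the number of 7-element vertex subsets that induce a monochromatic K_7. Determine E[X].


Let X = Σ_S X_S over the C(17, 7) = 19448 subsets S of size 7, where X_S = 1 if the K_7 on S is monochromatic.
For a fixed S, the K_7 on S has C(7, 2) = 21 edges. P[all 21 edges red] = (1/2)^21, and likewise for blue, so P[monochromatic] = 2·(1/2)^21 = 2^{1 − 21} = 1/1048576.
By linearity: E[X] = C(17, 7) · 2^{1 − 21} = 19448 · 1/1048576 = 2431/131072.
Numerically: E[X] ≈ 0.018547.

E[X] = C(17,7)·2^(1−C(7,2)) = 2431/131072 ≈ 0.018547.


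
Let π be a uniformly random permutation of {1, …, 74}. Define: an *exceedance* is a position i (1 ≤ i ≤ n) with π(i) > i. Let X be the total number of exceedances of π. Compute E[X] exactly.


Write X = Σ_{i=1}^{74} X_i, where X_i = 1_{π(i) > i}.
For each fixed i, π(i) is uniform over {1, …, 74} (marginal of a uniform permutation), so P[π(i) > i] = (n − i)/n. Summing: Σ_{i=1}^{74} (n − i)/n = (0 + 1 + … + 73)/74 = 74(74 − 1)/(2·74) = (74 − 1)/2.
Hence E[X] = Σ_{i=1}^{74} (74 − i)/74 = 73/2 ≈ 36.50000.

E[X] = 73/2 = 36.50000.


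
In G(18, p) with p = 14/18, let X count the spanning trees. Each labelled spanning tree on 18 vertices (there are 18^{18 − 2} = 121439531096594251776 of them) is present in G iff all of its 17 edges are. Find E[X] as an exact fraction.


K_18 has 18^{18 − 2} = 121439531096594251776 labelled spanning trees.
For each such spanning tree H, let X_H = 1 if all 17 edges of H are present in G. Then P[X_H = 1] = p^{17} = (7/9)^{17} = 232630513987207/16677181699666569.
By linearity of expectation: E[X] = Σ_H E[X_H] = 121439531096594251776 · p^{17} = 121439531096594251776 · 232630513987207/16677181699666569 = 15245673364665597952/9.
Numerically: E[X] ≈ 1.694e+18.

E[X] = 121439531096594251776 · (7/9)^{17} = 15245673364665597952/9 ≈ 1.694e+18.


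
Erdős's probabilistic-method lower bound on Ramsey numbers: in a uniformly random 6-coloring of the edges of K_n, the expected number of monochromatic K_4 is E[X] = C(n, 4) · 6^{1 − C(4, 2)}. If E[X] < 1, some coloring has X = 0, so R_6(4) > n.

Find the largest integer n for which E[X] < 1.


We need C(n, 4) · 6^{1 − 6} < 1, i.e. C(n, 4) < 6^{6 − 1} = 7776.
Check values of n near the boundary:
  n = 21: C(21, 4) = 5985; 5985 < 7776? YES
  n = 22: C(22, 4) = 7315; 7315 < 7776? YES
  n = 23: C(23, 4) = 8855; 8855 < 7776? NO
  n = 24: C(24, 4) = 10626; 10626 < 7776? NO
  n = 25: C(25, 4) = 12650; 12650 < 7776? NO
The largest n with C(n, 4) < 7776 is n = 22 (where E[X] = 7315/7776 ≈ 0.941). Hence R_6(4) > 22, i.e. R_6(4) ≥ 23.

Largest n = 22; hence R_6(4) > 22.


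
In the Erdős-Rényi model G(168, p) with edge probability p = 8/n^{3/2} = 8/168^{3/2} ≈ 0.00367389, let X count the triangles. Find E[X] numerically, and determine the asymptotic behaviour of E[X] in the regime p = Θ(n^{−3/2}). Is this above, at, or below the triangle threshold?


Number of potential triangles: C(168, 3) = 776216.
Each occurs with probability p³ ≈ (0.00367389)³ ≈ 4.95881828e-08.
By linearity: E[X] = C(168, 3)·p³ ≈ 776216 · 4.95881828e-08 ≈ 0.038491.
Since α = 3/2 > 1, p = c/n^{3/2} = o(1/n) is below the triangle threshold p ~ 1/n. Asymptotically E[X] ~ (c³/6)·n^{3(1−α)} = (8³/6)·n^{-1.5} → 0, so by Markov's inequality G has no triangles w.h.p.

E[X] ≈ 0.038491; in regime p = Θ(1/n^{3/2}) E[X] tends to 0 (below the triangle threshold p ~ 1/n).


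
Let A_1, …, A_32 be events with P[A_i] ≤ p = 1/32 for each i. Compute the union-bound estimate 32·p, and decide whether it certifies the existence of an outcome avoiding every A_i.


Union bound: P[∪_{i=1}^{32} A_i] ≤ Σ_i P[A_i] ≤ 32·p = 32·(1/32) = 1.
Numerically: 1 ≈ 1.000000.
Is 1 < 1? NO.
Since the bound 1 is ≥ 1, the union bound is uninformative here; it does NOT by itself certify existence.

32·p = 1 ≈ 1.000000; existence NOT certified by the union bound.


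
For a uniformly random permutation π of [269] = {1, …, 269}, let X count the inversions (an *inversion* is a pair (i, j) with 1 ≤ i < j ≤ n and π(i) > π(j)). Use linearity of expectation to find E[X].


Write X = Σ X_I over the C(269, 2) = 36046 pairs i < j, with X_I the indicator of one inversion.
There are 36046 indicators.
For each fixed pair i < j, the values π(i) and π(j) are two distinct elements of {1, …, 269} in uniformly random order; by symmetry P[π(i) > π(j)] = 1/2.
By linearity: E[X] = 36046 · (1/2) = C(269, 2) · (1/2) = 36046/2 = 18023 ≈ 18023.0000.

E[X] = 18023 = 18023.0000.


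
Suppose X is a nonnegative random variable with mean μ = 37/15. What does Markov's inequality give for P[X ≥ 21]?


μ = E[X] = 37/15, a = 21.
Markov: P[X ≥ 21] ≤ μ/a = (37/15)/21 = 37/315.
Numerically: ≈ 0.117460.
(Since a = 21 > μ = 2.466667, the bound 37/315 is < 1 and informative.)

P[X ≥ 21] ≤ 37/315 ≈ 0.117460.


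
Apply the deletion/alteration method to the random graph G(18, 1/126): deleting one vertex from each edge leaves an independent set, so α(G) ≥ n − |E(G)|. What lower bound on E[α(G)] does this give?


E[|E(G)|] = C(18, 2)·p = 153 · (1/126) = 17/14.
E[α(G)] ≥ n − E[|E(G)|] = 18 − 17/14 = 235/14.
Numerically: ≈ 16.78571.
(This is only a lower bound; the true E[α(G)] may be larger.)

E[α(G)] ≥ 235/14 ≈ 16.78571.


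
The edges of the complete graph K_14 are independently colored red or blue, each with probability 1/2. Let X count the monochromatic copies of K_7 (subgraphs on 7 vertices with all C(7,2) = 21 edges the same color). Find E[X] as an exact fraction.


Let X = Σ_S X_S over the C(14, 7) = 3432 subsets S of size 7, where X_S = 1 if the K_7 on S is monochromatic.
For a fixed S, the K_7 on S has C(7, 2) = 21 edges. P[all 21 edges red] = (1/2)^21, and likewise for blue, so P[monochromatic] = 2·(1/2)^21 = 2^{1 − 21} = 1/1048576.
By linearity: E[X] = C(14, 7) · 2^{1 − 21} = 3432 · 1/1048576 = 429/131072.
Numerically: E[X] ≈ 0.0033.

E[X] = C(14,7)·2^(1−C(7,2)) = 429/131072 ≈ 0.0033.


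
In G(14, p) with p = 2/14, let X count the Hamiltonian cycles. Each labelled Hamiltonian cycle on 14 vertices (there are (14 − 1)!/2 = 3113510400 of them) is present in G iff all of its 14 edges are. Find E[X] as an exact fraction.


K_14 has (14 − 1)!/2 = 3113510400 labelled Hamiltonian cycles.
For each such Hamiltonian cycle H, let X_H = 1 if all 14 edges of H are present in G. Then P[X_H = 1] = p^{14} = (1/7)^{14} = 1/678223072849.
By linearity of expectation: E[X] = Σ_H E[X_H] = 3113510400 · p^{14} = 3113510400 · 1/678223072849 = 444787200/96889010407.
Numerically: E[X] ≈ 0.004591.

E[X] = 3113510400 · (1/7)^{14} = 444787200/96889010407 ≈ 0.004591.


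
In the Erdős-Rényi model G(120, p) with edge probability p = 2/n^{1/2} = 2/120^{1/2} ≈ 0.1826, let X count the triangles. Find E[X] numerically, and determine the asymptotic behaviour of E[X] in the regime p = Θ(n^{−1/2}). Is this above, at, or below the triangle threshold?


Number of potential triangles: C(120, 3) = 280840.
Each occurs with probability p³ ≈ (0.1826)³ ≈ 6.085806e-03.
By linearity: E[X] = C(120, 3)·p³ ≈ 280840 · 6.085806e-03 ≈ 1709.1378.
Since α = 1/2 < 1, p = c/n^{1/2} ≫ 1/n is above the triangle threshold p ~ 1/n. Asymptotically E[X] ~ (c³/6)·n^{3(1−α)} = (2³/6)·n^{1.5} → ∞; triangles are abundant w.h.p.

E[X] ≈ 1709.1378; in regime p = Θ(1/n^{1/2}) E[X] diverges (above the triangle threshold p ~ 1/n).


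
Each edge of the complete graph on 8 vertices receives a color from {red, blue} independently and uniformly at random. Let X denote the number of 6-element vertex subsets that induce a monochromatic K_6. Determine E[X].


Let X = Σ_S X_S over the C(8, 6) = 28 subsets S of size 6, where X_S = 1 if the K_6 on S is monochromatic.
For a fixed S, the K_6 on S has C(6, 2) = 15 edges. P[all 15 edges red] = (1/2)^15, and likewise for blue, so P[monochromatic] = 2·(1/2)^15 = 2^{1 − 15} = 1/16384.
By linearity: E[X] = C(8, 6) · 2^{1 − 15} = 28 · 1/16384 = 7/4096.
Numerically: E[X] ≈ 0.001709.

E[X] = C(8,6)·2^(1−C(6,2)) = 7/4096 ≈ 0.001709.


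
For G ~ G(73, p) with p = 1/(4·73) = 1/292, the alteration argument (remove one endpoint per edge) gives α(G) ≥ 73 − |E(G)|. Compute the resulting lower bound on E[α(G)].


E[|E(G)|] = C(73, 2)·p = 2628 · (1/292) = 9.
E[α(G)] ≥ n − E[|E(G)|] = 73 − 9 = 64.
Numerically: ≈ 64.00000.
(This is only a lower bound; the true E[α(G)] may be larger.)

E[α(G)] ≥ 64 ≈ 64.00000.


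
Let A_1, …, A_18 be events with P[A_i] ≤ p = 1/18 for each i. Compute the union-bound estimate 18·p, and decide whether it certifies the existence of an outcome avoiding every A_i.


Union bound: P[∪_{i=1}^{18} A_i] ≤ Σ_i P[A_i] ≤ 18·p = 18·(1/18) = 1.
Numerically: 1 ≈ 1.0000000.
Is 1 < 1? NO.
Since the bound 1 is ≥ 1, the union bound is uninformative here; it does NOT by itself certify existence.

18·p = 1 ≈ 1.0000000; existence NOT certified by the union bound.


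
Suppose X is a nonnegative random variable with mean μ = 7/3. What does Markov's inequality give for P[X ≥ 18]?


μ = E[X] = 7/3, a = 18.
Markov: P[X ≥ 18] ≤ μ/a = (7/3)/18 = 7/54.
Numerically: ≈ 0.130.
(Since a = 18 > μ = 2.333, the bound 7/54 is < 1 and informative.)

P[X ≥ 18] ≤ 7/54 ≈ 0.130.


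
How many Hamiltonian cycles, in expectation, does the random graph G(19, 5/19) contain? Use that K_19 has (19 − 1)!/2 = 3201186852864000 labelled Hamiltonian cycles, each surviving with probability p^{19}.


K_19 has (19 − 1)!/2 = 3201186852864000 labelled Hamiltonian cycles.
For each such Hamiltonian cycle H, let X_H = 1 if all 19 edges of H are present in G. Then P[X_H = 1] = p^{19} = (5/19)^{19} = 19073486328125/1978419655660313589123979.
Summing the indicators: E[X] = Σ_H E[X_H] = 3201186852864000 · p^{19} = 3201186852864000 · 19073486328125/1978419655660313589123979 = 61057793671875000000000000000/1978419655660313589123979.
Numerically: E[X] ≈ 30862.

E[X] = 3201186852864000 · (5/19)^{19} = 61057793671875000000000000000/1978419655660313589123979 ≈ 30862.


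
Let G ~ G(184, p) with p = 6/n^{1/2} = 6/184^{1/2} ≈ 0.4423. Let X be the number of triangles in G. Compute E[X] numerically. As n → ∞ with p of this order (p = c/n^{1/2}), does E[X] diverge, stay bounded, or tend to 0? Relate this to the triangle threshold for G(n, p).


Number of potential triangles: C(184, 3) = 1021384.
Each occurs with probability p³ ≈ (0.4423)³ ≈ 8.654202e-02.
By linearity: E[X] = C(184, 3)·p³ ≈ 1021384 · 8.654202e-02 ≈ 88392.6323.
Since α = 1/2 < 1, p = c/n^{1/2} ≫ 1/n is above the triangle threshold p ~ 1/n. Asymptotically E[X] ~ (c³/6)·n^{3(1−α)} = (6³/6)·n^{1.5} → ∞; triangles are abundant w.h.p.

E[X] ≈ 88392.6323; in regime p = Θ(1/n^{1/2}) E[X] diverges (above the triangle threshold p ~ 1/n).


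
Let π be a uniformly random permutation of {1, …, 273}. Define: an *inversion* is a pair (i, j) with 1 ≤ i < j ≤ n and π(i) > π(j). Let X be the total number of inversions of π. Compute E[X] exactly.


Write X = Σ X_I over the C(273, 2) = 37128 pairs i < j, with X_I the indicator of one inversion.
There are 37128 indicators.
For each fixed pair i < j, the values π(i) and π(j) are two distinct elements of {1, …, 273} in uniformly random order; by symmetry P[π(i) > π(j)] = 1/2.
By linearity: E[X] = 37128 · (1/2) = C(273, 2) · (1/2) = 37128/2 = 18564 ≈ 18564.0000.

E[X] = 18564 = 18564.0000.


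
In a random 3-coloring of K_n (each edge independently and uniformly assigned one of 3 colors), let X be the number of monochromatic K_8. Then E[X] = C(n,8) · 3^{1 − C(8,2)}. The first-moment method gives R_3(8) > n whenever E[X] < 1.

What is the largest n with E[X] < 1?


We need C(n, 8) · 3^{1 − 28} < 1, i.e. C(n, 8) < 3^{28 − 1} = 7625597484987.
Check values of n near the boundary:
  n = 153: C(153, 8) = 6183023199255; 6183023199255 < 7625597484987? YES
  n = 154: C(154, 8) = 6521818990995; 6521818990995 < 7625597484987? YES
  n = 155: C(155, 8) = 6876747915675; 6876747915675 < 7625597484987? YES
  n = 156: C(156, 8) = 7248464019225; 7248464019225 < 7625597484987? YES
  n = 157: C(157, 8) = 7637643295425; 7637643295425 < 7625597484987? NO
The largest n with C(n, 8) < 7625597484987 is n = 156 (where E[X] = 805384891025/847288609443 ≈ 0.9505437). Hence R_3(8) > 156, i.e. R_3(8) ≥ 157.

Largest n = 156; hence R_3(8) > 156.


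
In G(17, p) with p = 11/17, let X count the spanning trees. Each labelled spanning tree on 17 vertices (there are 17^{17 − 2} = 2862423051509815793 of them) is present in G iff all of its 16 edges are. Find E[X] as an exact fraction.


K_17 has 17^{17 − 2} = 2862423051509815793 labelled spanning trees.
For each such spanning tree H, let X_H = 1 if all 16 edges of H are present in G. Then P[X_H = 1] = p^{16} = (11/17)^{16} = 45949729863572161/48661191875666868481.
By linearity of expectation: E[X] = Σ_H E[X_H] = 2862423051509815793 · p^{16} = 2862423051509815793 · 45949729863572161/48661191875666868481 = 45949729863572161/17.
Numerically: E[X] ≈ 2.7029e+15.

E[X] = 2862423051509815793 · (11/17)^{16} = 45949729863572161/17 ≈ 2.7029e+15.


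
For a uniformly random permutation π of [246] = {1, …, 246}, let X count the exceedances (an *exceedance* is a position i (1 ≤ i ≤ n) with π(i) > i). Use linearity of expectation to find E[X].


Write X = Σ_{i=1}^{246} X_i, where X_i = 1_{π(i) > i}.
For each fixed i, π(i) is uniform over {1, …, 246} (marginal of a uniform permutation), so P[π(i) > i] = (n − i)/n. Summing: Σ_{i=1}^{246} (n − i)/n = (0 + 1 + … + 245)/246 = 246(246 − 1)/(2·246) = (246 − 1)/2.
Hence E[X] = Σ_{i=1}^{246} (246 − i)/246 = 245/2 ≈ 122.5000.

E[X] = 245/2 = 122.5000.


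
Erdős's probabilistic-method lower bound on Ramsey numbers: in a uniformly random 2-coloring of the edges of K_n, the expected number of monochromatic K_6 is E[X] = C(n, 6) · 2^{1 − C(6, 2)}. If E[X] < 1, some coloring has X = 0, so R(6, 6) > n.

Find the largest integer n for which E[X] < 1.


We need C(n, 6) · 2^{1 − 15} < 1, i.e. C(n, 6) < 2^{15 − 1} = 16384.
Check values of n near the boundary:
  n = 14: C(14, 6) = 3003; 3003 < 16384? YES
  n = 15: C(15, 6) = 5005; 5005 < 16384? YES
  n = 16: C(16, 6) = 8008; 8008 < 16384? YES
  n = 17: C(17, 6) = 12376; 12376 < 16384? YES
  n = 18: C(18, 6) = 18564; 18564 < 16384? NO
  n = 19: C(19, 6) = 27132; 27132 < 16384? NO
  n = 20: C(20, 6) = 38760; 38760 < 16384? NO
The largest n with C(n, 6) < 16384 is n = 17 (where E[X] = 1547/2048 ≈ 0.755). Hence R(6, 6) > 17, i.e. R(6, 6) ≥ 18.

Largest n = 17; hence R(6, 6) > 17.


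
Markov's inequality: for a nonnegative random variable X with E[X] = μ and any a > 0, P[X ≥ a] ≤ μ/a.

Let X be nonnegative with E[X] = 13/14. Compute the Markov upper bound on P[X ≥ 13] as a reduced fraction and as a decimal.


μ = E[X] = 13/14, a = 13.
Markov: P[X ≥ 13] ≤ μ/a = (13/14)/13 = 1/14.
Numerically: ≈ 0.07143.
(Since a = 13 > μ = 0.92857, the bound 1/14 is < 1 and informative.)

P[X ≥ 13] ≤ 1/14 ≈ 0.07143.
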